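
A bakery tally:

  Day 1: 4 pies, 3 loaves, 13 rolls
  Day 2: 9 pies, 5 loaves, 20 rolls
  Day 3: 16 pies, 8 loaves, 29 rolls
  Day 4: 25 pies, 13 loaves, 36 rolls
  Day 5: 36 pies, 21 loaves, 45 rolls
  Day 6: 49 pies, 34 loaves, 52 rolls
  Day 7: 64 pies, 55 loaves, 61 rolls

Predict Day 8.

Pies: perfect squares: 2², 3², 4², …; 4, 9, 16, 25, 36, 49, 64 → 81.
Loaves — each term is the sum of the two before it: 3, 5, 8, 13, 21, 34, 55 → 89.
Rolls: 13, 20, 29, 36, 45, 52, 61 → 68 (alternating steps +7, +9, +7, +9, …).
Putting it together: 81 pies, 89 loaves, 68 rolls.

81 pies, 89 loaves, 68 rolls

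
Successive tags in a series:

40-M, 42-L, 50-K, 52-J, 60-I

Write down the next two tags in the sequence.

62-H then 70-G

First component: 40, 42, 50, 52, 60 → 62 → 70 (alternating steps +2, +8, +2, +8, …).
Letter: letters move back 1 place in the alphabet; M, L, K, J, I → H → G.
Putting the parts together: 62-H and then 70-G.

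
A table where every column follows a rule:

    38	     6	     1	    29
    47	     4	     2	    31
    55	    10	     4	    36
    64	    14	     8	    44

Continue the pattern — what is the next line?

For the first component, alternating steps +9, +8, +9, +8, …: 38, 47, 55, 64 → 72.
Second component — each term is the sum of the two before it: 6, 4, 10, 14 → 24.
Third component: 1, 2, 4, 8 → 16 (×2 each step).
For the fourth component, differences are 2, 5, 8, … (increasing by 3 each time): 29, 31, 36, 44 → 55.
Combining the parts gives 72  24  16  55.

72  24  16  55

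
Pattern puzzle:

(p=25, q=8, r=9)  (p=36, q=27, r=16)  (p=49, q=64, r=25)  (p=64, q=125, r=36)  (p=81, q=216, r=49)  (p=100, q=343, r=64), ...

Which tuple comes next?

(p=121, q=512, r=81)

P: perfect squares: 5², 6², 7², …, so 25, 36, 49, 64, 81, 100 → 121.
For the q, perfect cubes: 2³, 3³, 4³, …: 8, 27, 64, 125, 216, 343 → 512.
R: perfect squares: 3², 4², 5², …; 9, 16, 25, 36, 49, 64 → 81.
Putting it together: (p=121, q=512, r=81).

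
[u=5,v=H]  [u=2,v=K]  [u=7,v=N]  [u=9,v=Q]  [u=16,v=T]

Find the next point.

[u=25,v=W]

U — each term is the sum of the two before it: 5, 2, 7, 9, 16 → 25.
V — letters move forward 3 places in the alphabet: H, K, N, Q, T → W.
Combining the parts gives [u=25,v=W].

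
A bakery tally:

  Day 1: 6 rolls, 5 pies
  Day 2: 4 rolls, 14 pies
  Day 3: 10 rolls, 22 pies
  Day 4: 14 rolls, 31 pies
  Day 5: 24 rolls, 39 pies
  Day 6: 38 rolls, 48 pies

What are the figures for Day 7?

62 rolls, 56 pies

Rolls goes 6, 4, 10, 14, 24, 38 → 62 (each term is the sum of the two before it).
For the pies, alternating steps +9, +8, +9, +8, …: 5, 14, 22, 31, 39, 48 → 56.
Combining the parts gives 62 rolls, 56 pies.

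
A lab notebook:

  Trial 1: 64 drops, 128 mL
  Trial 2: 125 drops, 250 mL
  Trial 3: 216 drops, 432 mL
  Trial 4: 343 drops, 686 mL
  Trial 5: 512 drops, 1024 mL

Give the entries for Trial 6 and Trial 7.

729 drops, 1458 mL; 1000 drops, 2000 mL

Drops: perfect cubes: 4³, 5³, 6³, …; 64, 125, 216, 343, 512 → 729 → 1000.
ML: always 2 × the drops, so 128, 250, 432, 686, 1024 → 1458 → 2000.
So the next two rows are 729 drops, 1458 mL and 1000 drops, 2000 mL.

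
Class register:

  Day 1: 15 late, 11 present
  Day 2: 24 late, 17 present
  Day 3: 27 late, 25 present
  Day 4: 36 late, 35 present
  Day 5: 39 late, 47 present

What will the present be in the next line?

For the present, differences are 6, 8, 10, … (increasing by 2 each time): 11, 17, 25, 35, 47 → 61.

61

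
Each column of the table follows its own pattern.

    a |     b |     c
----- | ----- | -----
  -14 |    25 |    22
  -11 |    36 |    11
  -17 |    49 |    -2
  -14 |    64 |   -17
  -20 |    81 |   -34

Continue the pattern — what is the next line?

-17  100  -53

Column a: alternating steps +3, −6, +3, −6, …, so -14, -11, -17, -14, -20 → -17.
Column b — perfect squares: 5², 6², 7², …: 25, 36, 49, 64, 81 → 100.
Column c: together with the column b always sums to 47, so 22, 11, -2, -17, -34 → -53.
Putting it together: -17  100  -53.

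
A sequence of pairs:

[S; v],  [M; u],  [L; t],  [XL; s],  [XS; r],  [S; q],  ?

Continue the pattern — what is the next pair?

[M; p]

For the size, repeats S → M → L → XL → XS: S, M, L, XL, XS, S → M.
Letter: letters move back 1 place in the alphabet; v, u, t, s, r, q → p.
So the next pair is [M; p].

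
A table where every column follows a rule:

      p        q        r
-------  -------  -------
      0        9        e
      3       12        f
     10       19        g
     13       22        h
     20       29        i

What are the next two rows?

23  32  j; 30  39  k

Column p — alternating steps +3, +7, +3, +7, …: 0, 3, 10, 13, 20 → 23 → 30.
Column q: always 9 more than the column p; 9, 12, 19, 22, 29 → 32 → 39.
Column r: letters move forward 1 place in the alphabet, so e, f, g, h, i → j → k.
Putting the parts together: 23  32  j and then 30  39  k.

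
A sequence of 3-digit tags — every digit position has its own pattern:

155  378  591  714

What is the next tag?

First digit — +2 each step, mod 10: 1, 3, 5, 7 → 9.
Second digit: +2 each step, mod 10; 5, 7, 9, 1 → 3.
Third digit: +3 each step, mod 10, so 5, 8, 1, 4 → 7.
Putting it together: 937.

937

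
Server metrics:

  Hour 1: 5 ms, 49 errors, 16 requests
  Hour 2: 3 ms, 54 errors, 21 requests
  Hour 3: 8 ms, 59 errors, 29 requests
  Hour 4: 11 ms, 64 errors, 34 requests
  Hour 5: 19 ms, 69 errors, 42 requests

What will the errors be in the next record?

74

For the errors, +5 each step: 49, 54, 59, 64, 69 → 74.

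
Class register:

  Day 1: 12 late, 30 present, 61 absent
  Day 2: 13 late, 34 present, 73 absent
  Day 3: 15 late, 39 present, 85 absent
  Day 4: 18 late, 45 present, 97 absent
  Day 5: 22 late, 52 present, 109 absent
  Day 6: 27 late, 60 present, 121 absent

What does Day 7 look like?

33 late, 69 present, 133 absent

Late — differences are 1, 2, 3, … (increasing by 1 each time): 12, 13, 15, 18, 22, 27 → 33.
Present: differences are 4, 5, 6, … (increasing by 1 each time), so 30, 34, 39, 45, 52, 60 → 69.
Absent: +12 each step; 61, 73, 85, 97, 109, 121 → 133.
Combining the parts gives 33 late, 69 present, 133 absent.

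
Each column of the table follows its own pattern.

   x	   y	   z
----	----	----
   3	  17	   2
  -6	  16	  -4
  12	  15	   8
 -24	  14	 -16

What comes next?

48  13  32

Column x: 3, -6, 12, -24 → 48 (×(-2) each step).
For the column y, −1 each step: 17, 16, 15, 14 → 13.
Column z: ×(-2) each step; 2, -4, 8, -16 → 32.
Putting it together: 48  13  32.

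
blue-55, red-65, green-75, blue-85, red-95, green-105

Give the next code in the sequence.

blue-115

Colour goes blue, red, green, blue, red, green → blue (repeats blue → red → green).
Second component goes 55, 65, 75, 85, 95, 105 → 115 (+10 each step).
Combining the parts gives blue-115.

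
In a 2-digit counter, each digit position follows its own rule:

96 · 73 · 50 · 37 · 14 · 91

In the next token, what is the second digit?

Second digit — −3 each step, mod 10: 6, 3, 0, 7, 4, 1 → 8.

8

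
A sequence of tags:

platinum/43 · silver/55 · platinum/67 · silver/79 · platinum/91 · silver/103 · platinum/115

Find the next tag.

silver/127

Metal goes platinum, silver, platinum, silver, platinum, silver, platinum → silver (alternates platinum ↔ silver).
For the second component, +12 each step: 43, 55, 67, 79, 91, 103, 115 → 127.
So the next tag is silver/127.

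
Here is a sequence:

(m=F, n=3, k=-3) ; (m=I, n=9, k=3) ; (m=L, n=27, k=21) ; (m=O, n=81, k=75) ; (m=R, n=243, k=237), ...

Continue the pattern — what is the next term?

M goes F, I, L, O, R → U (letters move forward 3 places in the alphabet).
N: ×3 each step, so 3, 9, 27, 81, 243 → 729.
K goes -3, 3, 21, 75, 237 → 723 (always 6 less than the n).
So the next term is (m=U, n=729, k=723).

(m=U, n=729, k=723)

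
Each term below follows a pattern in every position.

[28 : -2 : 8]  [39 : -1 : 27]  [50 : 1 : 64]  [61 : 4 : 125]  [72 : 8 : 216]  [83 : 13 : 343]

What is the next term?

[94 : 19 : 512]

For the first entry, +11 each step: 28, 39, 50, 61, 72, 83 → 94.
Second entry — differences are 1, 2, 3, … (increasing by 1 each time): -2, -1, 1, 4, 8, 13 → 19.
Third entry goes 8, 27, 64, 125, 216, 343 → 512 (perfect cubes: 2³, 3³, 4³, …).
Putting it together: [94 : 19 : 512].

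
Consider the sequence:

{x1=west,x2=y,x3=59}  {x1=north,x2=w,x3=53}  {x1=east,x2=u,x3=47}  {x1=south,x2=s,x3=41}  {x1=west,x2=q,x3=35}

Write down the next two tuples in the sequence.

{x1=north,x2=o,x3=29}, {x1=east,x2=m,x3=23}

For the x1, repeats west → north → east → south: west, north, east, south, west → north → east.
X2 goes y, w, u, s, q → o → m (letters move back 2 places in the alphabet).
X3 goes 59, 53, 47, 41, 35 → 29 → 23 (−6 each step).
So the next two tuples are {x1=north,x2=o,x3=29} and {x1=east,x2=m,x3=23}.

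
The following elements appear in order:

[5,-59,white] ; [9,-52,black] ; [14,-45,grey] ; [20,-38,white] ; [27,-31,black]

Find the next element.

[35,-24,grey]

First entry: differences are 4, 5, 6, … (increasing by 1 each time); 5, 9, 14, 20, 27 → 35.
Second entry: +7 each step; -59, -52, -45, -38, -31 → -24.
Shade: repeats white → black → grey, so white, black, grey, white, black → grey.
Combining the parts gives [35,-24,grey].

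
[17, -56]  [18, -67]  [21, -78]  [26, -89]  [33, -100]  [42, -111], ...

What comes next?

[53, -122]

For the first component, differences are 1, 3, 5, … (increasing by 2 each time): 17, 18, 21, 26, 33, 42 → 53.
Second component: −11 each step; -56, -67, -78, -89, -100, -111 → -122.
So the next pair is [53, -122].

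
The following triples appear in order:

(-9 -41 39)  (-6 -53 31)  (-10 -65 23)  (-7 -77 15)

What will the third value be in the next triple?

7

Third value goes 39, 31, 23, 15 → 7 (−8 each step).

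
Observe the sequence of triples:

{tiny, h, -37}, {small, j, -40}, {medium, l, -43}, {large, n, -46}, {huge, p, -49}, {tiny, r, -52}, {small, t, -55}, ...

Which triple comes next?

{medium, v, -58}

Size: repeats tiny → small → medium → large → huge, so tiny, small, medium, large, huge, tiny, small → medium.
Letter: letters move forward 2 places in the alphabet, so h, j, l, n, p, r, t → v.
Third entry: -37, -40, -43, -46, -49, -52, -55 → -58 (−3 each step).
Putting it together: {medium, v, -58}.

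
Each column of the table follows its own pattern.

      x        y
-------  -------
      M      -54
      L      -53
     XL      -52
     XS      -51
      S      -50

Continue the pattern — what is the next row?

M  -49

Column x goes M, L, XL, XS, S → M (runs through clothing sizes XS→XL).
Column y: +1 each step, so -54, -53, -52, -51, -50 → -49.
So the next row is M  -49.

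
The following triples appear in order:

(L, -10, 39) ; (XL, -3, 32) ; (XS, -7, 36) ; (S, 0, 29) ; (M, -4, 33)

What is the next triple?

Size: runs through clothing sizes XS→XL, so L, XL, XS, S, M → L.
For the second slot, alternating steps +7, −4, +7, −4, …: -10, -3, -7, 0, -4 → 3.
Third slot: 39, 32, 36, 29, 33 → 26 (together with the second slot always sums to 29).
Putting it together: (L, 3, 26).

(L, 3, 26)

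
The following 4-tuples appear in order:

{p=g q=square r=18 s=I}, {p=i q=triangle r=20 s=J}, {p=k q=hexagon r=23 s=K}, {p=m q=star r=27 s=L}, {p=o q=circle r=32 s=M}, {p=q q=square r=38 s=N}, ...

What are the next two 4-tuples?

P goes g, i, k, m, o, q → s → u (letters move forward 2 places in the alphabet).
Q: repeats square → triangle → hexagon → star → circle; square, triangle, hexagon, star, circle, square → triangle → hexagon.
R: 18, 20, 23, 27, 32, 38 → 45 → 53 (differences are 2, 3, 4, … (increasing by 1 each time)).
S: letters move forward 1 place in the alphabet; I, J, K, L, M, N → O → P.
Putting the parts together: {p=s q=triangle r=45 s=O} and then {p=u q=hexagon r=53 s=P}.

{p=s q=triangle r=45 s=O}, {p=u q=hexagon r=53 s=P}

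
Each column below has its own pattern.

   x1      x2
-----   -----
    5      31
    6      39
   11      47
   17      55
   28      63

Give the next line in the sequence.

45  71

For the column x1, each term is the sum of the two before it: 5, 6, 11, 17, 28 → 45.
Column x2: +8 each step, so 31, 39, 47, 55, 63 → 71.
Putting it together: 45  71.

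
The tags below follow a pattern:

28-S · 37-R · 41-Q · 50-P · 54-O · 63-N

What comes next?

First component: alternating steps +9, +4, +9, +4, …; 28, 37, 41, 50, 54, 63 → 67.
Letter: letters move back 1 place in the alphabet, so S, R, Q, P, O, N → M.
Putting it together: 67-M.

67-M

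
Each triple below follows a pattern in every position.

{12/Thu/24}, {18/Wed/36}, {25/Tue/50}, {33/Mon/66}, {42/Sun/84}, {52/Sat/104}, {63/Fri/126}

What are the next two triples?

{75/Thu/150}, {88/Wed/176}

For the first slot, differences are 6, 7, 8, … (increasing by 1 each time): 12, 18, 25, 33, 42, 52, 63 → 75 → 88.
Day: runs backward through the weekdays Mon→Sun, so Thu, Wed, Tue, Mon, Sun, Sat, Fri → Thu → Wed.
Third slot — always 2 × the first slot: 24, 36, 50, 66, 84, 104, 126 → 150 → 176.
Putting the parts together: {75/Thu/150} and then {88/Wed/176}.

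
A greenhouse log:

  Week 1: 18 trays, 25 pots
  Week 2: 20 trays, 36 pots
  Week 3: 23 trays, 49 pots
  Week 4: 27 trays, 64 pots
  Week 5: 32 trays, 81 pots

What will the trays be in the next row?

Trays — differences are 2, 3, 4, … (increasing by 1 each time): 18, 20, 23, 27, 32 → 38.

38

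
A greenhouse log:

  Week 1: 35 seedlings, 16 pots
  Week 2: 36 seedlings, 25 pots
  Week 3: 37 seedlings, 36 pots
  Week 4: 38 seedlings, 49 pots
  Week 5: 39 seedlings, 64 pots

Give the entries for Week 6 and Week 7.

40 seedlings, 81 pots; 41 seedlings, 100 pots

Seedlings goes 35, 36, 37, 38, 39 → 40 → 41 (+1 each step).
Pots goes 16, 25, 36, 49, 64 → 81 → 100 (perfect squares: 4², 5², 6², …).
Putting the parts together: 40 seedlings, 81 pots and then 41 seedlings, 100 pots.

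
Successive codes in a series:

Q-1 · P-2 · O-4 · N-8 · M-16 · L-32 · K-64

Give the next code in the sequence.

For the letter, letters move back 1 place in the alphabet: Q, P, O, N, M, L, K → J.
Second component: ×2 each step; 1, 2, 4, 8, 16, 32, 64 → 128.
So the next code is J-128.

J-128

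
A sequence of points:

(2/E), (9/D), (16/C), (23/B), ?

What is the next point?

(30/A)

First value: +7 each step, so 2, 9, 16, 23 → 30.
For the letter, letters move back 1 place in the alphabet: E, D, C, B → A.
Putting it together: (30/A).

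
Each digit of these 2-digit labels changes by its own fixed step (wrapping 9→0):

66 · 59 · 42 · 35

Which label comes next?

For the first digit, −1 each step, mod 10: 6, 5, 4, 3 → 2.
Second digit goes 6, 9, 2, 5 → 8 (+3 each step, mod 10).
So the next label is 28.

28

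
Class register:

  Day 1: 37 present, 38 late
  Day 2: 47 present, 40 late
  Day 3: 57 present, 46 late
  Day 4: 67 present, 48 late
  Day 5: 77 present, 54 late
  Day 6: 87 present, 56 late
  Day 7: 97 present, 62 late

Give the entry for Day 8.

107 present, 64 late

Present: +10 each step; 37, 47, 57, 67, 77, 87, 97 → 107.
Late: alternating steps +2, +6, +2, +6, …; 38, 40, 46, 48, 54, 56, 62 → 64.
Putting it together: 107 present, 64 late.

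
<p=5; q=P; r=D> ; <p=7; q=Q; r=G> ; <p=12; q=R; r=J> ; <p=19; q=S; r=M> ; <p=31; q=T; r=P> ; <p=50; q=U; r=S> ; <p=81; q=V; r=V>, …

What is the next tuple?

P goes 5, 7, 12, 19, 31, 50, 81 → 131 (each term is the sum of the two before it).
Q goes P, Q, R, S, T, U, V → W (letters move forward 1 place in the alphabet).
R — letters move forward 3 places in the alphabet: D, G, J, M, P, S, V → Y.
Putting it together: <p=131; q=W; r=Y>.

<p=131; q=W; r=Y>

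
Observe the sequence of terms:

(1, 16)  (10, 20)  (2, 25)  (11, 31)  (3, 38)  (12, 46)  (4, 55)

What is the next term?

First entry: alternating steps +9, −8, +9, −8, …; 1, 10, 2, 11, 3, 12, 4 → 13.
Second entry goes 16, 20, 25, 31, 38, 46, 55 → 65 (differences are 4, 5, 6, … (increasing by 1 each time)).
Putting it together: (13, 65).

(13, 65)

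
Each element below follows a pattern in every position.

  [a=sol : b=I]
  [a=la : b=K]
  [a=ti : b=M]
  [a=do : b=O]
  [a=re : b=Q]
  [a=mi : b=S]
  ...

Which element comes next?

For the a, runs through the solfège scale do→ti: sol, la, ti, do, re, mi → fa.
B goes I, K, M, O, Q, S → U (letters move forward 2 places in the alphabet).
Combining the parts gives [a=fa : b=U].

[a=fa : b=U]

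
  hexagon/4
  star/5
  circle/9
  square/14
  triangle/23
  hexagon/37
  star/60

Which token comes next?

circle/97

Shape — repeats hexagon → star → circle → square → triangle: hexagon, star, circle, square, triangle, hexagon, star → circle.
For the second component, each term is the sum of the two before it: 4, 5, 9, 14, 23, 37, 60 → 97.
Combining the parts gives circle/97.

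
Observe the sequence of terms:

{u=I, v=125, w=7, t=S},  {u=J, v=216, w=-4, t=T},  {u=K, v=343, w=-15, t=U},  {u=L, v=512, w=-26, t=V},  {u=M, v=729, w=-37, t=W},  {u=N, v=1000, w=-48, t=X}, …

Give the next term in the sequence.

U: I, J, K, L, M, N → O (letters move forward 1 place in the alphabet).
V goes 125, 216, 343, 512, 729, 1000 → 1331 (perfect cubes: 5³, 6³, 7³, …).
W goes 7, -4, -15, -26, -37, -48 → -59 (−11 each step).
T: S, T, U, V, W, X → Y (letters move forward 1 place in the alphabet).
So the next term is {u=O, v=1331, w=-59, t=Y}.

{u=O, v=1331, w=-59, t=Y}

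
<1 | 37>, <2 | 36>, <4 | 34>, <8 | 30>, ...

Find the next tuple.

First component: ×2 each step; 1, 2, 4, 8 → 16.
Second component: 37, 36, 34, 30 → 22 (together with the first component always sums to 38).
Putting it together: <16 | 22>.

<16 | 22>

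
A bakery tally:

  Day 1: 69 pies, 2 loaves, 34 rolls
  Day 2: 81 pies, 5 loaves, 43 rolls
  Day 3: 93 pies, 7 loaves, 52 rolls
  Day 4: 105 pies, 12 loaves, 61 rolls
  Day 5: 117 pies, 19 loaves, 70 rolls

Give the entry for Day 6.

Pies: +12 each step; 69, 81, 93, 105, 117 → 129.
Loaves goes 2, 5, 7, 12, 19 → 31 (each term is the sum of the two before it).
Rolls: +9 each step; 34, 43, 52, 61, 70 → 79.
Putting it together: 129 pies, 31 loaves, 79 rolls.

129 pies, 31 loaves, 79 rolls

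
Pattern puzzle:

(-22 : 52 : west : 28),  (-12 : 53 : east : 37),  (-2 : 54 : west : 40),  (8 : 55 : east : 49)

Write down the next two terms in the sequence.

First part: +10 each step, so -22, -12, -2, 8 → 18 → 28.
Second part: +1 each step; 52, 53, 54, 55 → 56 → 57.
Direction: alternates west ↔ east; west, east, west, east → west → east.
Fourth part: alternating steps +9, +3, +9, +3, …; 28, 37, 40, 49 → 52 → 61.
Putting the parts together: (18 : 56 : west : 52) and then (28 : 57 : east : 61).

(18 : 56 : west : 52), (28 : 57 : east : 61)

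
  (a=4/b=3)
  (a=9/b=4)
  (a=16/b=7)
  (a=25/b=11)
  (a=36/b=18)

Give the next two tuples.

A: perfect squares: 2², 3², 4², …, so 4, 9, 16, 25, 36 → 49 → 64.
B — each term is the sum of the two before it: 3, 4, 7, 11, 18 → 29 → 47.
Putting the parts together: (a=49/b=29) and then (a=64/b=47).

(a=49/b=29), (a=64/b=47)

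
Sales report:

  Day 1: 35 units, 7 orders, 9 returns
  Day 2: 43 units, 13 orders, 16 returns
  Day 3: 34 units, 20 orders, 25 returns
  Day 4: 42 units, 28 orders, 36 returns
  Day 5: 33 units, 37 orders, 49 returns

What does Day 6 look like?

Units — alternating steps +8, −9, +8, −9, …: 35, 43, 34, 42, 33 → 41.
Orders: 7, 13, 20, 28, 37 → 47 (differences are 6, 7, 8, … (increasing by 1 each time)).
Returns: 9, 16, 25, 36, 49 → 64 (perfect squares: 3², 4², 5², …).
Putting it together: 41 units, 47 orders, 64 returns.

41 units, 47 orders, 64 returns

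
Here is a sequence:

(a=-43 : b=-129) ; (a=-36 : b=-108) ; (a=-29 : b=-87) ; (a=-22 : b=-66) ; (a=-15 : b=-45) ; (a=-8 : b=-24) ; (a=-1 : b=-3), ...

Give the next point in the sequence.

A: +7 each step; -43, -36, -29, -22, -15, -8, -1 → 6.
B goes -129, -108, -87, -66, -45, -24, -3 → 18 (always 3 × the a).
Combining the parts gives (a=6 : b=18).

(a=6 : b=18)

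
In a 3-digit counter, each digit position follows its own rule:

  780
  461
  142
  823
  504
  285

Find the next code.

966

First digit: 7, 4, 1, 8, 5, 2 → 9 (−3 each step, mod 10).
Second digit goes 8, 6, 4, 2, 0, 8 → 6 (−2 each step, mod 10).
Third digit — +1 each step, mod 10: 0, 1, 2, 3, 4, 5 → 6.
So the next code is 966.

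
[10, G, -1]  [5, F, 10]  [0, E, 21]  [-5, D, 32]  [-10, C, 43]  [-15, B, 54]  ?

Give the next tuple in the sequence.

First entry goes 10, 5, 0, -5, -10, -15 → -20 (−5 each step).
Letter: G, F, E, D, C, B → A (letters move back 1 place in the alphabet).
Third entry goes -1, 10, 21, 32, 43, 54 → 65 (+11 each step).
Combining the parts gives [-20, A, 65].

[-20, A, 65]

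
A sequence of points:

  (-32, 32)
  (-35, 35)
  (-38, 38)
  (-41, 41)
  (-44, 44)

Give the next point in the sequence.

(-47, 47)

First entry — −3 each step: -32, -35, -38, -41, -44 → -47.
Second entry: always the negative of the first entry, so 32, 35, 38, 41, 44 → 47.
Putting it together: (-47, 47).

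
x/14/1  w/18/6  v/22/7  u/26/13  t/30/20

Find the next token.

Letter: letters move back 1 place in the alphabet, so x, w, v, u, t → s.
Second component: 14, 18, 22, 26, 30 → 34 (+4 each step).
Third component goes 1, 6, 7, 13, 20 → 33 (each term is the sum of the two before it).
So the next token is s/34/33.

s/34/33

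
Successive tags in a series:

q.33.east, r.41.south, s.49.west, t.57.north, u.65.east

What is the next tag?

Letter: letters move forward 1 place in the alphabet, so q, r, s, t, u → v.
For the second component, +8 each step: 33, 41, 49, 57, 65 → 73.
Direction — repeats east → south → west → north: east, south, west, north, east → south.
Putting it together: v.73.south.

v.73.south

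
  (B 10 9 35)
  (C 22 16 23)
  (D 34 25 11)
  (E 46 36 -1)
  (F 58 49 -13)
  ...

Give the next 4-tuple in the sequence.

Letter: B, C, D, E, F → G (letters move forward 1 place in the alphabet).
Second component: 10, 22, 34, 46, 58 → 70 (+12 each step).
Third component: perfect squares: 3², 4², 5², …; 9, 16, 25, 36, 49 → 64.
Fourth component: together with the second component always sums to 45, so 35, 23, 11, -1, -13 → -25.
Combining the parts gives (G 70 64 -25).

(G 70 64 -25)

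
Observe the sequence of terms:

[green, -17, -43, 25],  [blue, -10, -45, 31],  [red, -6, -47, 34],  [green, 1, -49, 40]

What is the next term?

[blue, 5, -51, 43]

Colour: repeats green → blue → red; green, blue, red, green → blue.
Second slot: alternating steps +7, +4, +7, +4, …, so -17, -10, -6, 1 → 5.
Third slot — −2 each step: -43, -45, -47, -49 → -51.
Fourth slot goes 25, 31, 34, 40 → 43 (alternating steps +6, +3, +6, +3, …).
So the next term is [blue, 5, -51, 43].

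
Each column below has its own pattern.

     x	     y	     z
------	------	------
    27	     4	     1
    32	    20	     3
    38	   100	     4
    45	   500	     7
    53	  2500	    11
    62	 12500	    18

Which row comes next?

Column x: differences are 5, 6, 7, … (increasing by 1 each time); 27, 32, 38, 45, 53, 62 → 72.
Column y: ×5 each step; 4, 20, 100, 500, 2500, 12500 → 62500.
Column z — each term is the sum of the two before it: 1, 3, 4, 7, 11, 18 → 29.
Combining the parts gives 72  62500  29.

72  62500  29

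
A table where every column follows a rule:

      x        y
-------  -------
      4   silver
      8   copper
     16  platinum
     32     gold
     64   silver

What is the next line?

For the column x, ×2 each step: 4, 8, 16, 32, 64 → 128.
Column y goes silver, copper, platinum, gold, silver → copper (repeats silver → copper → platinum → gold).
Combining the parts gives 128  copper.

128  copper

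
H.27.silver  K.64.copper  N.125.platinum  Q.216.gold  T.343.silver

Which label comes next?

W.512.copper

Letter: letters move forward 3 places in the alphabet, so H, K, N, Q, T → W.
Second component: 27, 64, 125, 216, 343 → 512 (perfect cubes: 3³, 4³, 5³, …).
Metal goes silver, copper, platinum, gold, silver → copper (repeats silver → copper → platinum → gold).
So the next label is W.512.copper.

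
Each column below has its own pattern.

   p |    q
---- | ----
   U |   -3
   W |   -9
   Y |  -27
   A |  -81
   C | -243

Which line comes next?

Column p: letters move forward 2 places in the alphabet, wrapping Z→A, so U, W, Y, A, C → E.
Column q — ×3 each step: -3, -9, -27, -81, -243 → -729.
Combining the parts gives E  -729.

E  -729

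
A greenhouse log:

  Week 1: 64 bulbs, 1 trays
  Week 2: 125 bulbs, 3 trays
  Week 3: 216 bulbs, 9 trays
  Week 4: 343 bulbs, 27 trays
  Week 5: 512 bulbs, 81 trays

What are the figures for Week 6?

729 bulbs, 243 trays

Bulbs: 64, 125, 216, 343, 512 → 729 (perfect cubes: 4³, 5³, 6³, …).
Trays goes 1, 3, 9, 27, 81 → 243 (×3 each step).
So the next row is 729 bulbs, 243 trays.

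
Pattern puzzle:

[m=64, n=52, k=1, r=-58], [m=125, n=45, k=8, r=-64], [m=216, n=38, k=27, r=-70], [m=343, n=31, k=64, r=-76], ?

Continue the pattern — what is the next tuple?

[m=512, n=24, k=125, r=-82]

For the m, perfect cubes: 4³, 5³, 6³, …: 64, 125, 216, 343 → 512.
N — −7 each step: 52, 45, 38, 31 → 24.
K — perfect cubes: 1³, 2³, 3³, …: 1, 8, 27, 64 → 125.
For the r, −6 each step: -58, -64, -70, -76 → -82.
Combining the parts gives [m=512, n=24, k=125, r=-82].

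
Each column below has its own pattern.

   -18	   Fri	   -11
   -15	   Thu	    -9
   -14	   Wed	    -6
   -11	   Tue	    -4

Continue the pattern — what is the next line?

First component: alternating steps +3, +1, +3, +1, …, so -18, -15, -14, -11 → -10.
Day: Fri, Thu, Wed, Tue → Mon (runs backward through the weekdays Mon→Sun).
Third component goes -11, -9, -6, -4 → -1 (alternating steps +2, +3, +2, +3, …).
So the next line is -10  Mon  -1.

-10  Mon  -1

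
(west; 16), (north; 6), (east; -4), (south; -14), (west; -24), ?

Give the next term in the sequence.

(north; -34)

Direction goes west, north, east, south, west → north (repeats west → north → east → south).
Second component — −10 each step: 16, 6, -4, -14, -24 → -34.
Combining the parts gives (north; -34).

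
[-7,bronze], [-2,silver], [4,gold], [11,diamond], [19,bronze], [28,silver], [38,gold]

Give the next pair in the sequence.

For the first value, differences are 5, 6, 7, … (increasing by 1 each time): -7, -2, 4, 11, 19, 28, 38 → 49.
For the rank, repeats bronze → silver → gold → diamond: bronze, silver, gold, diamond, bronze, silver, gold → diamond.
Combining the parts gives [49,diamond].

[49,diamond]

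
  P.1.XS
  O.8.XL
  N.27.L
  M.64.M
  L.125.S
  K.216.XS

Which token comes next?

J.343.XL

Letter: letters move back 1 place in the alphabet, so P, O, N, M, L, K → J.
Second component: perfect cubes: 1³, 2³, 3³, …, so 1, 8, 27, 64, 125, 216 → 343.
Size: repeats XS → XL → L → M → S, so XS, XL, L, M, S, XS → XL.
So the next token is J.343.XL.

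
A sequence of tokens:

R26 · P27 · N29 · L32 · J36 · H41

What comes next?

Letter: letters move back 2 places in the alphabet, so R, P, N, L, J, H → F.
Second component: differences are 1, 2, 3, … (increasing by 1 each time); 26, 27, 29, 32, 36, 41 → 47.
So the next token is F47.

F47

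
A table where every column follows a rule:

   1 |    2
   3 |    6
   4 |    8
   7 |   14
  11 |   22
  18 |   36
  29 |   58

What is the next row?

First component: each term is the sum of the two before it; 1, 3, 4, 7, 11, 18, 29 → 47.
Second component: always 2 × the first component; 2, 6, 8, 14, 22, 36, 58 → 94.
Combining the parts gives 47  94.

47  94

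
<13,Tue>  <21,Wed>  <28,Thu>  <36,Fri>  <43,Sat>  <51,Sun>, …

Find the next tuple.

First slot goes 13, 21, 28, 36, 43, 51 → 58 (alternating steps +8, +7, +8, +7, …).
Day — runs through the weekdays Mon→Sun: Tue, Wed, Thu, Fri, Sat, Sun → Mon.
So the next tuple is <58,Mon>.

<58,Mon>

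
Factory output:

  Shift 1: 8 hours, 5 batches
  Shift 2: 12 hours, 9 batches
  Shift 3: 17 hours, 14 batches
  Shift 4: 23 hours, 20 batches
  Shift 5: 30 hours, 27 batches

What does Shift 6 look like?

Hours — differences are 4, 5, 6, … (increasing by 1 each time): 8, 12, 17, 23, 30 → 38.
For the batches, always 3 less than the hours: 5, 9, 14, 20, 27 → 35.
Combining the parts gives 38 hours, 35 batches.

38 hours, 35 batches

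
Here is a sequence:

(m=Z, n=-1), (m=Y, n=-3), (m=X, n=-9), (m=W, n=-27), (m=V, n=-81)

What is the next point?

(m=U, n=-243)

M: letters move back 1 place in the alphabet; Z, Y, X, W, V → U.
For the n, ×3 each step: -1, -3, -9, -27, -81 → -243.
Putting it together: (m=U, n=-243).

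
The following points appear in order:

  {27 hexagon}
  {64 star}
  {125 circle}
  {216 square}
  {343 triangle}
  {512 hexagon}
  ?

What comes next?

{729 star}

First coordinate: perfect cubes: 3³, 4³, 5³, …, so 27, 64, 125, 216, 343, 512 → 729.
Shape goes hexagon, star, circle, square, triangle, hexagon → star (repeats hexagon → star → circle → square → triangle).
Putting it together: {729 star}.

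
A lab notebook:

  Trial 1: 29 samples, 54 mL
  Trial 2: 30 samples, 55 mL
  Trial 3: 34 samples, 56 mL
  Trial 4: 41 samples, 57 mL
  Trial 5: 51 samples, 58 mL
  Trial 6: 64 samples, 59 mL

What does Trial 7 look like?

Samples: differences are 1, 4, 7, … (increasing by 3 each time); 29, 30, 34, 41, 51, 64 → 80.
ML: 54, 55, 56, 57, 58, 59 → 60 (+1 each step).
Putting it together: 80 samples, 60 mL.

80 samples, 60 mL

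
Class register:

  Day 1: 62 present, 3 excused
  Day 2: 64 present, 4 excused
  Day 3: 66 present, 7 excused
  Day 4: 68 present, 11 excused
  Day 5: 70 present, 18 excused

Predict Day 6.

Present: +2 each step, so 62, 64, 66, 68, 70 → 72.
Excused: 3, 4, 7, 11, 18 → 29 (each term is the sum of the two before it).
Combining the parts gives 72 present, 29 excused.

72 present, 29 excused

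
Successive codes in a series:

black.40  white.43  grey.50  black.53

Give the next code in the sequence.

white.60

Shade: repeats black → white → grey; black, white, grey, black → white.
Second component goes 40, 43, 50, 53 → 60 (alternating steps +3, +7, +3, +7, …).
Putting it together: white.60.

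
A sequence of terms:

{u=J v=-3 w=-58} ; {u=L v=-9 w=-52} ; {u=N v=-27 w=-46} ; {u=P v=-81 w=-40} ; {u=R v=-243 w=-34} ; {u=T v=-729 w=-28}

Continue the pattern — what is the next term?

U — letters move forward 2 places in the alphabet: J, L, N, P, R, T → V.
V — ×3 each step: -3, -9, -27, -81, -243, -729 → -2187.
W: +6 each step; -58, -52, -46, -40, -34, -28 → -22.
Combining the parts gives {u=V v=-2187 w=-22}.

{u=V v=-2187 w=-22}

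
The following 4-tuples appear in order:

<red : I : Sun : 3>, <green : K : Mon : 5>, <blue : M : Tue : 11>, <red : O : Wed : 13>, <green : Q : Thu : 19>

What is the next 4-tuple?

<blue : S : Fri : 21>

Colour goes red, green, blue, red, green → blue (repeats red → green → blue).
Letter — letters move forward 2 places in the alphabet: I, K, M, O, Q → S.
For the day, runs through the weekdays Mon→Sun: Sun, Mon, Tue, Wed, Thu → Fri.
Fourth part — alternating steps +2, +6, +2, +6, …: 3, 5, 11, 13, 19 → 21.
Combining the parts gives <blue : S : Fri : 21>.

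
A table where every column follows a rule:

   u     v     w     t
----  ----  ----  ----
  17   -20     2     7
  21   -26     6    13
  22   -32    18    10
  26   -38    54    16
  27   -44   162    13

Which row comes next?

31  -50  486  19

Column u goes 17, 21, 22, 26, 27 → 31 (alternating steps +4, +1, +4, +1, …).
Column v: −6 each step; -20, -26, -32, -38, -44 → -50.
Column w — ×3 each step: 2, 6, 18, 54, 162 → 486.
Column t — alternating steps +6, −3, +6, −3, …: 7, 13, 10, 16, 13 → 19.
Combining the parts gives 31  -50  486  19.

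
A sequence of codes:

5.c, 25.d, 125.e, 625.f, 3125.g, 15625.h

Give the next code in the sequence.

First component goes 5, 25, 125, 625, 3125, 15625 → 78125 (×5 each step).
Letter: letters move forward 1 place in the alphabet, so c, d, e, f, g, h → i.
Putting it together: 78125.i.

78125.i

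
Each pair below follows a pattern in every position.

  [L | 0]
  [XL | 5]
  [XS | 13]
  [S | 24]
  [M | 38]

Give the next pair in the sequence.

[L | 55]

Size: runs through clothing sizes XS→XL, so L, XL, XS, S, M → L.
Second slot: 0, 5, 13, 24, 38 → 55 (differences are 5, 8, 11, … (increasing by 3 each time)).
Combining the parts gives [L | 55].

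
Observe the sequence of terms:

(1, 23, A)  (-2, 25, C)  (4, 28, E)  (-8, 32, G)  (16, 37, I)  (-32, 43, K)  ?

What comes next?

For the first part, ×(-2) each step: 1, -2, 4, -8, 16, -32 → 64.
Second part: differences are 2, 3, 4, … (increasing by 1 each time), so 23, 25, 28, 32, 37, 43 → 50.
Letter: letters move forward 2 places in the alphabet, so A, C, E, G, I, K → M.
Combining the parts gives (64, 50, M).

(64, 50, M)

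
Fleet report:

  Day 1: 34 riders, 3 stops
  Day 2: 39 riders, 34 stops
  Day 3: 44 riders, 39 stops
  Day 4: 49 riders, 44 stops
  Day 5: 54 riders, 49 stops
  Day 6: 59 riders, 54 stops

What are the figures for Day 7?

64 riders, 59 stops

Riders: +5 each step; 34, 39, 44, 49, 54, 59 → 64.
Stops: 3, 34, 39, 44, 49, 54 → 59 (always the previous value of the riders).
So the next record is 64 riders, 59 stops.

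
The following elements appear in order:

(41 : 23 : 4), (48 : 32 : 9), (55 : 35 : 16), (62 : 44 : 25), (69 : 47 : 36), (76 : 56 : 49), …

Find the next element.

First part: +7 each step; 41, 48, 55, 62, 69, 76 → 83.
Second part: 23, 32, 35, 44, 47, 56 → 59 (alternating steps +9, +3, +9, +3, …).
Third part: perfect squares: 2², 3², 4², …; 4, 9, 16, 25, 36, 49 → 64.
Combining the parts gives (83 : 59 : 64).

(83 : 59 : 64)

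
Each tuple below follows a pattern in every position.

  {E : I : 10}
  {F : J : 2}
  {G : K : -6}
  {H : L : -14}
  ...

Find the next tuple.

{I : M : -22}

For the first letter, letters move forward 1 place in the alphabet: E, F, G, H → I.
Second letter: letters move forward 1 place in the alphabet, so I, J, K, L → M.
Third entry: 10, 2, -6, -14 → -22 (−8 each step).
So the next tuple is {I : M : -22}.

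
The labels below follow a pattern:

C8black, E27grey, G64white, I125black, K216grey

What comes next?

M343white

Letter — letters move forward 2 places in the alphabet: C, E, G, I, K → M.
Second component: perfect cubes: 2³, 3³, 4³, …; 8, 27, 64, 125, 216 → 343.
Shade: repeats black → grey → white; black, grey, white, black, grey → white.
So the next label is M343white.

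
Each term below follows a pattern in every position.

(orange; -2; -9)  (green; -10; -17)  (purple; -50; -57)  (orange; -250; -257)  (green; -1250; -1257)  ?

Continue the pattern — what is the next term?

Colour goes orange, green, purple, orange, green → purple (repeats orange → green → purple).
Second slot goes -2, -10, -50, -250, -1250 → -6250 (×5 each step).
Third slot: always 7 less than the second slot, so -9, -17, -57, -257, -1257 → -6257.
Putting it together: (purple; -6250; -6257).

(purple; -6250; -6257)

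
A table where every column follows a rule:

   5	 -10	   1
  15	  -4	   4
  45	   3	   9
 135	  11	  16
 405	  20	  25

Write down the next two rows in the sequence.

1215  30  36; 3645  41  49

First component goes 5, 15, 45, 135, 405 → 1215 → 3645 (×3 each step).
Second component: differences are 6, 7, 8, … (increasing by 1 each time), so -10, -4, 3, 11, 20 → 30 → 41.
Third component: perfect squares: 1², 2², 3², …; 1, 4, 9, 16, 25 → 36 → 49.
Putting the parts together: 1215  30  36 and then 3645  41  49.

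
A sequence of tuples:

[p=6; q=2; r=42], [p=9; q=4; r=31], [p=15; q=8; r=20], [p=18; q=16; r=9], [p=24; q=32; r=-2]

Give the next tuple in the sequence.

[p=27; q=64; r=-13]

For the p, alternating steps +3, +6, +3, +6, …: 6, 9, 15, 18, 24 → 27.
Q: ×2 each step, so 2, 4, 8, 16, 32 → 64.
For the r, −11 each step: 42, 31, 20, 9, -2 → -13.
Combining the parts gives [p=27; q=64; r=-13].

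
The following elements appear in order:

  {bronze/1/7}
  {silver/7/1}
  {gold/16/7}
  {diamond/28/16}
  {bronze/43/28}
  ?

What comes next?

{silver/61/43}

Rank: bronze, silver, gold, diamond, bronze → silver (repeats bronze → silver → gold → diamond).
Second component: differences are 6, 9, 12, … (increasing by 3 each time); 1, 7, 16, 28, 43 → 61.
Third component: always the previous value of the second component, so 7, 1, 7, 16, 28 → 43.
Combining the parts gives {silver/61/43}.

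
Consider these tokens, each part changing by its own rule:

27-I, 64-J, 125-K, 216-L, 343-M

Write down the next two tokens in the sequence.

512-N, 729-O

First component: perfect cubes: 3³, 4³, 5³, …; 27, 64, 125, 216, 343 → 512 → 729.
For the letter, letters move forward 1 place in the alphabet: I, J, K, L, M → N → O.
Putting the parts together: 512-N and then 729-O.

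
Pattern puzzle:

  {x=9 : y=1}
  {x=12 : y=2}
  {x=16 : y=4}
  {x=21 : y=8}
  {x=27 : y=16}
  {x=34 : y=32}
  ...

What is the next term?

{x=42 : y=64}

For the x, differences are 3, 4, 5, … (increasing by 1 each time): 9, 12, 16, 21, 27, 34 → 42.
Y goes 1, 2, 4, 8, 16, 32 → 64 (×2 each step).
So the next term is {x=42 : y=64}.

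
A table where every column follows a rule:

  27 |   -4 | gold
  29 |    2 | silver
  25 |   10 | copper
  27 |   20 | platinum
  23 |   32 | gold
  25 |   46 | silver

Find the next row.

First component: 27, 29, 25, 27, 23, 25 → 21 (alternating steps +2, −4, +2, −4, …).
Second component: differences are 6, 8, 10, … (increasing by 2 each time), so -4, 2, 10, 20, 32, 46 → 62.
Metal: repeats gold → silver → copper → platinum, so gold, silver, copper, platinum, gold, silver → copper.
Putting it together: 21  62  copper.

21  62  copper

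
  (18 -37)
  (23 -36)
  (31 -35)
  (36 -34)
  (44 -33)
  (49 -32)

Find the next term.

First slot: alternating steps +5, +8, +5, +8, …; 18, 23, 31, 36, 44, 49 → 57.
Second slot: +1 each step, so -37, -36, -35, -34, -33, -32 → -31.
So the next term is (57 -31).

(57 -31)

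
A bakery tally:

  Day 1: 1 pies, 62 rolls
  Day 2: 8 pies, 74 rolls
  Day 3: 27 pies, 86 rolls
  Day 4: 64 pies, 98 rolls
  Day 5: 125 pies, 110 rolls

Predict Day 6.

Pies: perfect cubes: 1³, 2³, 3³, …; 1, 8, 27, 64, 125 → 216.
Rolls — +12 each step: 62, 74, 86, 98, 110 → 122.
So the next record is 216 pies, 122 rolls.

216 pies, 122 rolls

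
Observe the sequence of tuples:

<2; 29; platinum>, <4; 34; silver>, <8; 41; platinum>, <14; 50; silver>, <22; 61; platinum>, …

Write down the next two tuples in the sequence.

<32; 74; silver>, <44; 89; platinum>

First part: differences are 2, 4, 6, … (increasing by 2 each time), so 2, 4, 8, 14, 22 → 32 → 44.
For the second part, differences are 5, 7, 9, … (increasing by 2 each time): 29, 34, 41, 50, 61 → 74 → 89.
Metal — alternates platinum ↔ silver: platinum, silver, platinum, silver, platinum → silver → platinum.
Putting the parts together: <32; 74; silver> and then <44; 89; platinum>.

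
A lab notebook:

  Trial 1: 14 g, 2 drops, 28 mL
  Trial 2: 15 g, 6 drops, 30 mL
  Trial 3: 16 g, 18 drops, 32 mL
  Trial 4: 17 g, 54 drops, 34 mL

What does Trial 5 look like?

G goes 14, 15, 16, 17 → 18 (+1 each step).
Drops: 2, 6, 18, 54 → 162 (×3 each step).
ML: always 2 × the g, so 28, 30, 32, 34 → 36.
Putting it together: 18 g, 162 drops, 36 mL.

18 g, 162 drops, 36 mL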